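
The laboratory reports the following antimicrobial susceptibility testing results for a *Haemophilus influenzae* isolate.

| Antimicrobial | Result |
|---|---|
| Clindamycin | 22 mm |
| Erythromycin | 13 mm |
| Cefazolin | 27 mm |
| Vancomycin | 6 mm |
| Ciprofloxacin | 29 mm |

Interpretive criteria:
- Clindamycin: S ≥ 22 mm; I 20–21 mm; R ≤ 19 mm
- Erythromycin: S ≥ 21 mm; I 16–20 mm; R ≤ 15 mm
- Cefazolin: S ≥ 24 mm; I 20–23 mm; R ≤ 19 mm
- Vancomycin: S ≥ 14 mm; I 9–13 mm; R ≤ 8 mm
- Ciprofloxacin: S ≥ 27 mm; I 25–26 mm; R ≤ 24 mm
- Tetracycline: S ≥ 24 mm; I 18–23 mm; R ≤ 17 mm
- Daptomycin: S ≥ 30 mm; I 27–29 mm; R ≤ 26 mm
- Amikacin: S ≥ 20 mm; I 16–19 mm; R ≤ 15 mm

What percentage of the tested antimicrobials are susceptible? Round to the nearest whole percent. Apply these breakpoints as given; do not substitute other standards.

60%

Clindamycin 22 mm: ≥ 22 mm ⇒ Susceptible
Erythromycin (13 mm) ≤ 15 mm — R
Cefazolin 27 mm: ≥ 24 mm ⇒ susceptible
Vancomycin 6 mm: ≤ 8 mm — Resistant
Ciprofloxacin: 29 mm is ≥ 27 mm — Susceptible
Susceptible: 3/5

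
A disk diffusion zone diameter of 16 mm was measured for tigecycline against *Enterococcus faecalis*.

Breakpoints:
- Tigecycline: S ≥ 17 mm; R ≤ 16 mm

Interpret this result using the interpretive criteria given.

Resistant

Tigecycline (16 mm) ≤ 16 mm ⇒ resistant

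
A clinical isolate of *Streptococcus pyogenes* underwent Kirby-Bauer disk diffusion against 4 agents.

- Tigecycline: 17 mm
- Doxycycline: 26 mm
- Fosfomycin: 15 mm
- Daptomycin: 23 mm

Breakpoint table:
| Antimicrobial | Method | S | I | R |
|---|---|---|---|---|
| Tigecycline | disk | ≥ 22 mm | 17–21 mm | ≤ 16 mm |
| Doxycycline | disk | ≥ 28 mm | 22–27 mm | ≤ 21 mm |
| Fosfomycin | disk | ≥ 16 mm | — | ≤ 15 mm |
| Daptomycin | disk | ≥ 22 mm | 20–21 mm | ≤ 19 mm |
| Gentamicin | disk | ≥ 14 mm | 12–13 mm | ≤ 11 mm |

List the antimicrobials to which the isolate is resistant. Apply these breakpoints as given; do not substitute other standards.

Tigecycline: 17 mm is in 17–21 mm — Intermediate
Doxycycline (26 mm) in 22–27 mm → I
Fosfomycin 15 mm: ≤ 15 mm — Resistant
Daptomycin (23 mm) ≥ 22 mm → Susceptible

fosfomycin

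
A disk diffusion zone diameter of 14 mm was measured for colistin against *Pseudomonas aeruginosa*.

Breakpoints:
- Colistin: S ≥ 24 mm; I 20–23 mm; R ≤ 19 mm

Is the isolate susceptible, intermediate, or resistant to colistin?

Colistin: 14 mm is ≤ 19 mm → resistant

R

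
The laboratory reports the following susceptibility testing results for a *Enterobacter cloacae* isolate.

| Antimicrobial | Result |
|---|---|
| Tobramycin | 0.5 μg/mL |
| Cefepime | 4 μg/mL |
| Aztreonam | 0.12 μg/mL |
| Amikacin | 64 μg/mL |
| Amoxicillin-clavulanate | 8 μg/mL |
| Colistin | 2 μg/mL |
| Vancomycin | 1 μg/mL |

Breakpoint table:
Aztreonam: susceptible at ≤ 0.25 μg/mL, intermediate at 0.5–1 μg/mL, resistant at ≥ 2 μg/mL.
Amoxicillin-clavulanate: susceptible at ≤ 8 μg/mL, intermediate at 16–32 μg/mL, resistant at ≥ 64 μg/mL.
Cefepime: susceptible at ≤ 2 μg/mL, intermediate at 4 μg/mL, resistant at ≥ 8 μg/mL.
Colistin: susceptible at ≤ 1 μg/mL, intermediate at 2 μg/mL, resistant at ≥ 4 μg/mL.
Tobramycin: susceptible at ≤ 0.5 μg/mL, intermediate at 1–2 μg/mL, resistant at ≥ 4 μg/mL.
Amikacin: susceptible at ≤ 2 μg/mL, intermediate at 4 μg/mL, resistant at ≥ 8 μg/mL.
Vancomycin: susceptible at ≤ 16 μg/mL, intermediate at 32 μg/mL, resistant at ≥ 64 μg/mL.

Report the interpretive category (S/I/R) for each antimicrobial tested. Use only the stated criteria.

S, I, S, R, S, I, S

Tobramycin 0.5 μg/mL: ≤ 0.5 μg/mL → Susceptible
Cefepime (4 μg/mL) = 4 μg/mL → Intermediate
Aztreonam 0.12 μg/mL: ≤ 0.25 μg/mL — S
Amikacin 64 μg/mL: ≥ 8 μg/mL — Resistant
Amoxicillin-clavulanate: 8 μg/mL is ≤ 8 μg/mL ⇒ Susceptible
Colistin: 2 μg/mL is = 2 μg/mL → intermediate
Vancomycin 1 μg/mL: ≤ 16 μg/mL — susceptible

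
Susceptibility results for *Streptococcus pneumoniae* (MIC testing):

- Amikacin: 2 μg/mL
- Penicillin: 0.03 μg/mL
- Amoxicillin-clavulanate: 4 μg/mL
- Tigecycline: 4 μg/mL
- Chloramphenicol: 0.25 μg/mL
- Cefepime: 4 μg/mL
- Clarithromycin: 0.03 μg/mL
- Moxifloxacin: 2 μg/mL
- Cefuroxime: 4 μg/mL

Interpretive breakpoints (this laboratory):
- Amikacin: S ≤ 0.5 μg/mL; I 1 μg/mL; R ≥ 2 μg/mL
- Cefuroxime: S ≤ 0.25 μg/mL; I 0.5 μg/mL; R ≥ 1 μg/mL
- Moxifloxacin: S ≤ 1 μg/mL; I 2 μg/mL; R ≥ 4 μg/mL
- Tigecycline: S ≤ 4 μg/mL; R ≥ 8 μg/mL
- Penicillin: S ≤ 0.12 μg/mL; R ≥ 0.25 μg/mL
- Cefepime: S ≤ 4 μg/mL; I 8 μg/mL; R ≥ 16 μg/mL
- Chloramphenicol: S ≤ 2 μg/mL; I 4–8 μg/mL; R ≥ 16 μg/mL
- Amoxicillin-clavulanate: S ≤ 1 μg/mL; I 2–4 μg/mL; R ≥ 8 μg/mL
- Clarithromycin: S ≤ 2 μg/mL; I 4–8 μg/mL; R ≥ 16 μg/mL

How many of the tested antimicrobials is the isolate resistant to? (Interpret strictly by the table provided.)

Amikacin (2 μg/mL) ≥ 2 μg/mL — resistant
Penicillin: 0.03 μg/mL is ≤ 0.12 μg/mL — Susceptible
Amoxicillin-clavulanate (4 μg/mL) in 2–4 μg/mL → I
Tigecycline: 4 μg/mL is ≤ 4 μg/mL — Susceptible
Chloramphenicol (0.25 μg/mL) ≤ 2 μg/mL ⇒ Susceptible
Cefepime 4 μg/mL: ≤ 4 μg/mL — susceptible
Clarithromycin (0.03 μg/mL) ≤ 2 μg/mL ⇒ susceptible
Moxifloxacin 2 μg/mL: = 2 μg/mL ⇒ intermediate
Cefuroxime (4 μg/mL) ≥ 1 μg/mL → R
Resistant: 2

2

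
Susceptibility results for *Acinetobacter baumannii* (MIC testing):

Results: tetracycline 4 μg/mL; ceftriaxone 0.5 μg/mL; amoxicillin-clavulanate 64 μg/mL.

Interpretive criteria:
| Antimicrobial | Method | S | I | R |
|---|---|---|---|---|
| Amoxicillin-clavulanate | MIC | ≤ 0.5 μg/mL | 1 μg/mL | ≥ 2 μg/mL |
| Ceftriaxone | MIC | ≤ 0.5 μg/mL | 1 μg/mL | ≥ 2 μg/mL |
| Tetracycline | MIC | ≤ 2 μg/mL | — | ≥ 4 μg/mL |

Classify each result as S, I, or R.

R, S, R

Tetracycline (4 μg/mL) ≥ 4 μg/mL — R
Ceftriaxone: 0.5 μg/mL is ≤ 0.5 μg/mL → susceptible
Amoxicillin-clavulanate: 64 μg/mL is ≥ 2 μg/mL ⇒ Resistant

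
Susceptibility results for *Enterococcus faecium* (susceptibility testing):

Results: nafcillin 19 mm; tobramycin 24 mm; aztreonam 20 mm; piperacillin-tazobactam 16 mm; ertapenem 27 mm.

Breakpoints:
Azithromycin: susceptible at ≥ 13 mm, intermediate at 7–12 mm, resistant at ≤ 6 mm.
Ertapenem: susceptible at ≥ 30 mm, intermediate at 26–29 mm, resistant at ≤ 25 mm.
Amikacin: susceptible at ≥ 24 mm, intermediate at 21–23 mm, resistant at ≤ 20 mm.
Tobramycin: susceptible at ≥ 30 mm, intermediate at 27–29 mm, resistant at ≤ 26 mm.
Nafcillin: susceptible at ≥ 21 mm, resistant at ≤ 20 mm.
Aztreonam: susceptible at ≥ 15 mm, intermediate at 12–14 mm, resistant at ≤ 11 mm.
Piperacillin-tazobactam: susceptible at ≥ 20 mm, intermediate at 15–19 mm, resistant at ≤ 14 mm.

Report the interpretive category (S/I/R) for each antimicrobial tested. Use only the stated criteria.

Nafcillin 19 mm: ≤ 20 mm ⇒ R
Tobramycin 24 mm: ≤ 26 mm → Resistant
Aztreonam (20 mm) ≥ 15 mm ⇒ susceptible
Piperacillin-tazobactam (16 mm) in 15–19 mm → I
Ertapenem 27 mm: in 26–29 mm ⇒ intermediate

R, R, S, I, I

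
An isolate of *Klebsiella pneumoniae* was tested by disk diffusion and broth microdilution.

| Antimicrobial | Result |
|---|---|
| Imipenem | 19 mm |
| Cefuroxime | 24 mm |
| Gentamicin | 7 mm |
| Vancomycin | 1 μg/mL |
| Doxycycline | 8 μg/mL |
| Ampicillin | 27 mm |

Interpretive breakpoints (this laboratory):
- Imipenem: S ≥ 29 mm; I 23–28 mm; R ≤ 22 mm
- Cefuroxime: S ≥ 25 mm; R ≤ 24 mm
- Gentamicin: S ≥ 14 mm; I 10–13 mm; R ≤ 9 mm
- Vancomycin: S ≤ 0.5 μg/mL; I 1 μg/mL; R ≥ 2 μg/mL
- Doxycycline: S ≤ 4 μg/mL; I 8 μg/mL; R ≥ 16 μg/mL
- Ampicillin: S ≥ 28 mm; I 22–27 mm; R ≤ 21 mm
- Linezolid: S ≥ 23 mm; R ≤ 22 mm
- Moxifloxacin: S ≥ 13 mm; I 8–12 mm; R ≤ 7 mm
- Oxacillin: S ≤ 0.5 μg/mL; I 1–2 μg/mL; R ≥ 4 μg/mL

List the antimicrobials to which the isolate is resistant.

Imipenem: 19 mm is ≤ 22 mm ⇒ R
Cefuroxime: 24 mm is ≤ 24 mm — Resistant
Gentamicin: 7 mm is ≤ 9 mm ⇒ R
Vancomycin: 1 μg/mL is = 1 μg/mL → I
Doxycycline (8 μg/mL) = 8 μg/mL — I
Ampicillin: 27 mm is in 22–27 mm — intermediate

imipenem, cefuroxime, gentamicin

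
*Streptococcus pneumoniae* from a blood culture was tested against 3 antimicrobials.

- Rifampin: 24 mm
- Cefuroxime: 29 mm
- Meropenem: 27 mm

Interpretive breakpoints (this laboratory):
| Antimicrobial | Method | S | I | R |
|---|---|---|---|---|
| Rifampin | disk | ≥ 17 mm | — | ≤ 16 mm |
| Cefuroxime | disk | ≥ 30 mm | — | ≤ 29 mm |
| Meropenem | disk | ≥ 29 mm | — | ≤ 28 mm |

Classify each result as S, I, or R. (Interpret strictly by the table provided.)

S, R, R

Rifampin (24 mm) ≥ 17 mm → S
Cefuroxime: 29 mm is ≤ 29 mm ⇒ Resistant
Meropenem: 27 mm is ≤ 28 mm → R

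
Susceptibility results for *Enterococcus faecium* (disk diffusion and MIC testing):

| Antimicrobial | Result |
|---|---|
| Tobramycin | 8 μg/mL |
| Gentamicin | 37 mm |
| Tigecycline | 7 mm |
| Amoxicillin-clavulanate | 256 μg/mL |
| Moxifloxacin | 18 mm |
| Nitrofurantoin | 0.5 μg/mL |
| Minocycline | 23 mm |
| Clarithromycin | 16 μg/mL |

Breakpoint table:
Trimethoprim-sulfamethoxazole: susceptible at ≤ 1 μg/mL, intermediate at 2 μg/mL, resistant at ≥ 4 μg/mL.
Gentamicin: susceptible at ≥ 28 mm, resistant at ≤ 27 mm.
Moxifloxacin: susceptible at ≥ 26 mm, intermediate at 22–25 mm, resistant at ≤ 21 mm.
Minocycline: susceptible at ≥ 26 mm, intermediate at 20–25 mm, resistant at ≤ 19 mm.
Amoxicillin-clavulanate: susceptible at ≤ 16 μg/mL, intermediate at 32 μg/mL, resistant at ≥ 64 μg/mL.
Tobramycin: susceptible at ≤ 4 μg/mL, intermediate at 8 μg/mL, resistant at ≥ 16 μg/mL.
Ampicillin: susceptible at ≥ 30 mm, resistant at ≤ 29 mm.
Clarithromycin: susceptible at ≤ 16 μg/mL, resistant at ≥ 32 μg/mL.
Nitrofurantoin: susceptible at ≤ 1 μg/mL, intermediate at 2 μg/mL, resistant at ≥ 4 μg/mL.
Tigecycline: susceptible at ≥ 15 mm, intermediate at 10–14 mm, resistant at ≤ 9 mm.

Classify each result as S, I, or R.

I, S, R, R, R, S, I, S

Tobramycin 8 μg/mL: = 8 μg/mL ⇒ Intermediate
Gentamicin (37 mm) ≥ 28 mm → S
Tigecycline (7 mm) ≤ 9 mm → resistant
Amoxicillin-clavulanate (256 μg/mL) ≥ 64 μg/mL — Resistant
Moxifloxacin 18 mm: ≤ 21 mm — R
Nitrofurantoin 0.5 μg/mL: ≤ 1 μg/mL → S
Minocycline: 23 mm is in 20–25 mm → intermediate
Clarithromycin 16 μg/mL: ≤ 16 μg/mL ⇒ S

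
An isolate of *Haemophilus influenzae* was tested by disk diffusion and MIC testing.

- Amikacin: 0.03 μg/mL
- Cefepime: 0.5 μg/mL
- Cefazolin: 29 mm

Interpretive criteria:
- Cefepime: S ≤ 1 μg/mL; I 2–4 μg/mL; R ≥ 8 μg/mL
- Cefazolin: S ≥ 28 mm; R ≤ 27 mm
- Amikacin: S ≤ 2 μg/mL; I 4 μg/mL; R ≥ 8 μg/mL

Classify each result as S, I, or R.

Amikacin 0.03 μg/mL: ≤ 2 μg/mL → Susceptible
Cefepime (0.5 μg/mL) ≤ 1 μg/mL → Susceptible
Cefazolin 29 mm: ≥ 28 mm — susceptible

S, S, S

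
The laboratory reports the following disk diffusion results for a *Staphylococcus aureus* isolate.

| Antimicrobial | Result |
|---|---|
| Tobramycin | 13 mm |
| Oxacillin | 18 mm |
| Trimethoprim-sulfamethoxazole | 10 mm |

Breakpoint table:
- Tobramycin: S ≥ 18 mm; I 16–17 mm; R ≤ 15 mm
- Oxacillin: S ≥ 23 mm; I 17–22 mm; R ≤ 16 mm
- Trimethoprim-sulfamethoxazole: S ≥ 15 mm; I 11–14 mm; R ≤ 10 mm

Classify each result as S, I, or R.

R, I, R

Tobramycin: 13 mm is ≤ 15 mm — resistant
Oxacillin 18 mm: in 17–22 mm ⇒ intermediate
Trimethoprim-sulfamethoxazole: 10 mm is ≤ 10 mm → R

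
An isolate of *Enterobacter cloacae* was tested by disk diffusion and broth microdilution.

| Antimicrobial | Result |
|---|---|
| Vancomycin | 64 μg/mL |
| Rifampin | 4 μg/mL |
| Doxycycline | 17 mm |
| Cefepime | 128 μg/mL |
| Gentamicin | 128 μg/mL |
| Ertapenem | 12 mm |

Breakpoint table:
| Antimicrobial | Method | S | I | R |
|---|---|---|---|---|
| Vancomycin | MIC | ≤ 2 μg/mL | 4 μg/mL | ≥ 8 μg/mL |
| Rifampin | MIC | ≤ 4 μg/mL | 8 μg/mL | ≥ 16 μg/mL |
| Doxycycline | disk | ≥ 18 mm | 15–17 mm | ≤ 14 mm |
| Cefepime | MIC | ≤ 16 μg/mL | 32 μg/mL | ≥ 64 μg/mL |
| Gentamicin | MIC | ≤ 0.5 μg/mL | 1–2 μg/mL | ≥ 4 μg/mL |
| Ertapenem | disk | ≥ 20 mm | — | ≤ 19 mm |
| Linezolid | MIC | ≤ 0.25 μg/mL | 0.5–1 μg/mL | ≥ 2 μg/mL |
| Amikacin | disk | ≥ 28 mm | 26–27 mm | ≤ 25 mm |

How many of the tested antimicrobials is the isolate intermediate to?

1

Vancomycin (64 μg/mL) ≥ 8 μg/mL ⇒ R
Rifampin 4 μg/mL: ≤ 4 μg/mL ⇒ susceptible
Doxycycline 17 mm: in 15–17 mm — intermediate
Cefepime: 128 μg/mL is ≥ 64 μg/mL → Resistant
Gentamicin: 128 μg/mL is ≥ 4 μg/mL ⇒ R
Ertapenem: 12 mm is ≤ 19 mm → resistant
Intermediate: 1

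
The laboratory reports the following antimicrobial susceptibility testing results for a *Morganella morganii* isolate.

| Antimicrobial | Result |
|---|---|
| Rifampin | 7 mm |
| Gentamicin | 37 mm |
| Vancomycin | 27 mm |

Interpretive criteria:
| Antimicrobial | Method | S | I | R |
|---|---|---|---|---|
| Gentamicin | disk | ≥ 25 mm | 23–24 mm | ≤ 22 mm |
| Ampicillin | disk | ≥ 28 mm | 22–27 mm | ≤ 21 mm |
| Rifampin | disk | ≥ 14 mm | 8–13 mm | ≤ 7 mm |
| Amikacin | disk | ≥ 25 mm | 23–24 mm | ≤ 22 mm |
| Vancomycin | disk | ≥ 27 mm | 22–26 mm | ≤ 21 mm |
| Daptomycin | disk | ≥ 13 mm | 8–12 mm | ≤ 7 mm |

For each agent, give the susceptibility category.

R, S, S

Rifampin 7 mm: ≤ 7 mm ⇒ R
Gentamicin (37 mm) ≥ 25 mm → S
Vancomycin: 27 mm is ≥ 27 mm ⇒ susceptible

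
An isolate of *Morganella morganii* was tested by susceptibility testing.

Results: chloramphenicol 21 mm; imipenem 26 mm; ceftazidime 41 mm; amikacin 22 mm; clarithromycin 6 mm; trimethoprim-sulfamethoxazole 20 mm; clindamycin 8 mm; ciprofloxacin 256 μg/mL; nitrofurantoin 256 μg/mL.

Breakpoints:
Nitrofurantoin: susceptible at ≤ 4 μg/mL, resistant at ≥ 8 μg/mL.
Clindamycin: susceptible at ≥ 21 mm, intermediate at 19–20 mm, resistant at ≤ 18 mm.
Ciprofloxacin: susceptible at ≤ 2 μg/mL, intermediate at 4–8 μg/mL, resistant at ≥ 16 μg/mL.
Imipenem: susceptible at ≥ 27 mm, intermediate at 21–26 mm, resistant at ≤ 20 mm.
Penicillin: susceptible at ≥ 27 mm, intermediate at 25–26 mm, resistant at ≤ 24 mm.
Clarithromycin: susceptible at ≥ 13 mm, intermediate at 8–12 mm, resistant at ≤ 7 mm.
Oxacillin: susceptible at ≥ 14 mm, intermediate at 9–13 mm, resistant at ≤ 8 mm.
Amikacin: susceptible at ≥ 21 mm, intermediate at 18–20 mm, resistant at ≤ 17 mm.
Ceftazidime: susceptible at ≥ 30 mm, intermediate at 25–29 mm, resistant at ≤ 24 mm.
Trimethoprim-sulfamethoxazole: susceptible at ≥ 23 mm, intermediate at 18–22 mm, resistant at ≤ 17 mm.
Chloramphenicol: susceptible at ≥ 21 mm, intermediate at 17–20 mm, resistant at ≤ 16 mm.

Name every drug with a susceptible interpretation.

Chloramphenicol (21 mm) ≥ 21 mm ⇒ S
Imipenem 26 mm: in 21–26 mm — Intermediate
Ceftazidime: 41 mm is ≥ 30 mm → susceptible
Amikacin 22 mm: ≥ 21 mm → susceptible
Clarithromycin: 6 mm is ≤ 7 mm → R
Trimethoprim-sulfamethoxazole (20 mm) in 18–22 mm ⇒ Intermediate
Clindamycin: 8 mm is ≤ 18 mm → R
Ciprofloxacin 256 μg/mL: ≥ 16 μg/mL — resistant
Nitrofurantoin 256 μg/mL: ≥ 8 μg/mL — R

chloramphenicol, ceftazidime, amikacin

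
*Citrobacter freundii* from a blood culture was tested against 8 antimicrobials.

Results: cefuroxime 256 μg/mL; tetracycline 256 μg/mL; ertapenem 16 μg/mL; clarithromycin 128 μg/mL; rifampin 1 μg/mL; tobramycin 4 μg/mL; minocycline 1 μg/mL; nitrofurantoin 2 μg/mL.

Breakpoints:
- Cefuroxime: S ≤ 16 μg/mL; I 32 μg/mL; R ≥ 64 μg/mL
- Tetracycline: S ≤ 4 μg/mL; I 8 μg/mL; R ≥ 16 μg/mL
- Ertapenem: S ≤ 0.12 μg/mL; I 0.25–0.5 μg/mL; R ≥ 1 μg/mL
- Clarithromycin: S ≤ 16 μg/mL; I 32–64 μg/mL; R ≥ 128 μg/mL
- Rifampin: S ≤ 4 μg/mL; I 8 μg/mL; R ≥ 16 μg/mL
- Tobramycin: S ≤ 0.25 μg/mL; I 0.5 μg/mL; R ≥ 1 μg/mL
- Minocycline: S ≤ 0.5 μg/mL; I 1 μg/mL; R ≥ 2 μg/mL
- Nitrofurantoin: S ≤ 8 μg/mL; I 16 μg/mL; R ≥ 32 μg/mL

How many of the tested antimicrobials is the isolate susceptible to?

2

Cefuroxime 256 μg/mL: ≥ 64 μg/mL ⇒ resistant
Tetracycline (256 μg/mL) ≥ 16 μg/mL ⇒ resistant
Ertapenem: 16 μg/mL is ≥ 1 μg/mL — resistant
Clarithromycin: 128 μg/mL is ≥ 128 μg/mL → resistant
Rifampin (1 μg/mL) ≤ 4 μg/mL — Susceptible
Tobramycin 4 μg/mL: ≥ 1 μg/mL ⇒ Resistant
Minocycline 1 μg/mL: = 1 μg/mL — intermediate
Nitrofurantoin (2 μg/mL) ≤ 8 μg/mL ⇒ Susceptible
Susceptible: 2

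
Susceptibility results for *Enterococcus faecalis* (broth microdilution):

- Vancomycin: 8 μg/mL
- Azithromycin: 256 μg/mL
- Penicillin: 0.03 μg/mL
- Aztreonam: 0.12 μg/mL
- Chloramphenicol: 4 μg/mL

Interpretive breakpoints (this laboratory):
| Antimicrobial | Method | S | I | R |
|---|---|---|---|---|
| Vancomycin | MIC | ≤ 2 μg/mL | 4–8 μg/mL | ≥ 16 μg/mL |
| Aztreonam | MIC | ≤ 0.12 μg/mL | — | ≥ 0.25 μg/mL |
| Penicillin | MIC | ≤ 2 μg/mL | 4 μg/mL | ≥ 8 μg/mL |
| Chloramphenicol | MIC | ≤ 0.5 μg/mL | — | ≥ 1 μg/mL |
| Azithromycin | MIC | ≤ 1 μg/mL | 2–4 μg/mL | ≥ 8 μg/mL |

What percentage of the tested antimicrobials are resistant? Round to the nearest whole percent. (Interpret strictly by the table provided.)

Vancomycin 8 μg/mL: in 4–8 μg/mL ⇒ I
Azithromycin 256 μg/mL: ≥ 8 μg/mL → resistant
Penicillin: 0.03 μg/mL is ≤ 2 μg/mL ⇒ Susceptible
Aztreonam: 0.12 μg/mL is ≤ 0.12 μg/mL ⇒ susceptible
Chloramphenicol: 4 μg/mL is ≥ 1 μg/mL — R
Resistant: 2/5

40%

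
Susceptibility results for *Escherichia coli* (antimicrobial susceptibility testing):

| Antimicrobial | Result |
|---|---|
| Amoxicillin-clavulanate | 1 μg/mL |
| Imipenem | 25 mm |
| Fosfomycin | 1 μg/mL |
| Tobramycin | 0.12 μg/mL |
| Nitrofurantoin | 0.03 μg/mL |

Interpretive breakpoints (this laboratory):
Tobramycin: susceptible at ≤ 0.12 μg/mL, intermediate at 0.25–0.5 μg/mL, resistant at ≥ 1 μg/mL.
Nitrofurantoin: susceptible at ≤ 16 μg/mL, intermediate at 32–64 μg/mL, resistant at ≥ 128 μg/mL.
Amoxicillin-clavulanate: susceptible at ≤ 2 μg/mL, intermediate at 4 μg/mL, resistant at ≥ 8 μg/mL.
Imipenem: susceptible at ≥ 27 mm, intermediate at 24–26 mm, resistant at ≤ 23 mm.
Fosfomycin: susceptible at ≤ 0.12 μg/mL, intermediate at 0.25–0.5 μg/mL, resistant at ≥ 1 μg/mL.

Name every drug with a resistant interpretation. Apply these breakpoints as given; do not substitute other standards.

fosfomycin

Amoxicillin-clavulanate (1 μg/mL) ≤ 2 μg/mL — Susceptible
Imipenem (25 mm) in 24–26 mm ⇒ Intermediate
Fosfomycin: 1 μg/mL is ≥ 1 μg/mL — Resistant
Tobramycin (0.12 μg/mL) ≤ 0.12 μg/mL → Susceptible
Nitrofurantoin (0.03 μg/mL) ≤ 16 μg/mL — S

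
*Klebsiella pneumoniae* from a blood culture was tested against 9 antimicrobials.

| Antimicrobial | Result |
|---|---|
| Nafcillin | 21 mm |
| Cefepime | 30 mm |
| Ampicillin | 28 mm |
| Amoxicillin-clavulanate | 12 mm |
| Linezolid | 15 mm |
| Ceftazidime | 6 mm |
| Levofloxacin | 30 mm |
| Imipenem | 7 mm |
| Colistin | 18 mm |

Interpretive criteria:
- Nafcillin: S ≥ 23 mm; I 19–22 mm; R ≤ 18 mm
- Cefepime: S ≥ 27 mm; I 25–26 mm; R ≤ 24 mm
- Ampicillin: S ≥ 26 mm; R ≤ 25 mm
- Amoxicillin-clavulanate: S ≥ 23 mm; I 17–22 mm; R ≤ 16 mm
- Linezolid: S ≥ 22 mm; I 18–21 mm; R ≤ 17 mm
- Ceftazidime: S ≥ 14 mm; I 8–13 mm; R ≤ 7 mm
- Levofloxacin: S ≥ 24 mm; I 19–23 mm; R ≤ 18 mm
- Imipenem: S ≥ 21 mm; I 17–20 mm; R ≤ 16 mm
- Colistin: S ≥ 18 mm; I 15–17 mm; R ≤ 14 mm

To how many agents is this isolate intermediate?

1

Nafcillin (21 mm) in 19–22 mm ⇒ intermediate
Cefepime: 30 mm is ≥ 27 mm → susceptible
Ampicillin 28 mm: ≥ 26 mm → S
Amoxicillin-clavulanate: 12 mm is ≤ 16 mm ⇒ resistant
Linezolid: 15 mm is ≤ 17 mm ⇒ Resistant
Ceftazidime: 6 mm is ≤ 7 mm ⇒ Resistant
Levofloxacin (30 mm) ≥ 24 mm ⇒ susceptible
Imipenem: 7 mm is ≤ 16 mm ⇒ resistant
Colistin (18 mm) ≥ 18 mm → Susceptible
Intermediate: 1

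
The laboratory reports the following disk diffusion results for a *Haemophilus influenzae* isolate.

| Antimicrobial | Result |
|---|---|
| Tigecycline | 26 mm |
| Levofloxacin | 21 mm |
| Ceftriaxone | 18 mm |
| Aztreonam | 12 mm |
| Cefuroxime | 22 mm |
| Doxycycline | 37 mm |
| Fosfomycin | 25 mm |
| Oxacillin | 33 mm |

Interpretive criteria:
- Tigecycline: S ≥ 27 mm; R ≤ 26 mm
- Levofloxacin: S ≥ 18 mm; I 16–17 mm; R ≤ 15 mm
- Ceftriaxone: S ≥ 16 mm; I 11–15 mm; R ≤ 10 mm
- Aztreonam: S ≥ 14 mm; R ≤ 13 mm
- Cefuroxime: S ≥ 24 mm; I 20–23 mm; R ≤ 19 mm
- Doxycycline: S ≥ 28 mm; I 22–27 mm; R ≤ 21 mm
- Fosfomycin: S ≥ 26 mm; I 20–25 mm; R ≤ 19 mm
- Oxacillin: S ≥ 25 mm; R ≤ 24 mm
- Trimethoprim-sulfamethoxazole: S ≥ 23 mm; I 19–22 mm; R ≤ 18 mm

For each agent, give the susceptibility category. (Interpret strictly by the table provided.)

Tigecycline 26 mm: ≤ 26 mm → R
Levofloxacin (21 mm) ≥ 18 mm ⇒ S
Ceftriaxone (18 mm) ≥ 16 mm — S
Aztreonam (12 mm) ≤ 13 mm → resistant
Cefuroxime (22 mm) in 20–23 mm ⇒ I
Doxycycline 37 mm: ≥ 28 mm → S
Fosfomycin: 25 mm is in 20–25 mm — I
Oxacillin: 33 mm is ≥ 25 mm → S

R, S, S, R, I, S, I, S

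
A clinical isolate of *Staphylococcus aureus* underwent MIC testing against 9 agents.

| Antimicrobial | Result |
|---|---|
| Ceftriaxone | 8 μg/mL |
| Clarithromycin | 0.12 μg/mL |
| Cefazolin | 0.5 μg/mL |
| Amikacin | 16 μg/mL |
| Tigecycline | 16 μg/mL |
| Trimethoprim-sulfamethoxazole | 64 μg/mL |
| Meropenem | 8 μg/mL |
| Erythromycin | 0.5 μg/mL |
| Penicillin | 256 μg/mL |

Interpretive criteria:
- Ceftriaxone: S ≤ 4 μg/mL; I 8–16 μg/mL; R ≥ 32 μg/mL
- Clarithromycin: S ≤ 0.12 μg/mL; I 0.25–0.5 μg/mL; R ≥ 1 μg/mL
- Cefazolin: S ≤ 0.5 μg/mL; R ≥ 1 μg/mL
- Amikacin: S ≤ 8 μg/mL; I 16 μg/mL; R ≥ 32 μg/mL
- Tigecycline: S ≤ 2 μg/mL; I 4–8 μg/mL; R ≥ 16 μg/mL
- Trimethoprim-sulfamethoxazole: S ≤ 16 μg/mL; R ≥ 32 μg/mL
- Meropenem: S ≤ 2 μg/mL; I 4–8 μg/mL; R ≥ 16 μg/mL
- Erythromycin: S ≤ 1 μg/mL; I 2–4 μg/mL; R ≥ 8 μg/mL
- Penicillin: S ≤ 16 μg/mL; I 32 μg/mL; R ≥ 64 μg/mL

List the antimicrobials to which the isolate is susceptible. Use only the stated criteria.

clarithromycin, cefazolin, erythromycin

Ceftriaxone: 8 μg/mL is in 8–16 μg/mL — I
Clarithromycin (0.12 μg/mL) ≤ 0.12 μg/mL — susceptible
Cefazolin 0.5 μg/mL: ≤ 0.5 μg/mL → susceptible
Amikacin 16 μg/mL: = 16 μg/mL — I
Tigecycline (16 μg/mL) ≥ 16 μg/mL → R
Trimethoprim-sulfamethoxazole (64 μg/mL) ≥ 32 μg/mL ⇒ R
Meropenem: 8 μg/mL is in 4–8 μg/mL → I
Erythromycin 0.5 μg/mL: ≤ 1 μg/mL ⇒ Susceptible
Penicillin: 256 μg/mL is ≥ 64 μg/mL → resistant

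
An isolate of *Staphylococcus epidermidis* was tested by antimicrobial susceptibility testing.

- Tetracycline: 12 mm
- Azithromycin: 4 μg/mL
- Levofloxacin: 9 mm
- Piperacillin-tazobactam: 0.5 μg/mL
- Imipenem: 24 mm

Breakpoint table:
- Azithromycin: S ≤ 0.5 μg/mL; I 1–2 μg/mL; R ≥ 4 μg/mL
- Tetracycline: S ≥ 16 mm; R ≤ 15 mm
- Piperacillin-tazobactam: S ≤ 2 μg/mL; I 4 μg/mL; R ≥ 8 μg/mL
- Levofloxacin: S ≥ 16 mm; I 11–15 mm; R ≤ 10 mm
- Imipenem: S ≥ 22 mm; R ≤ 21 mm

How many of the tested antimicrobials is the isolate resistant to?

3

Tetracycline: 12 mm is ≤ 15 mm — Resistant
Azithromycin 4 μg/mL: ≥ 4 μg/mL ⇒ Resistant
Levofloxacin: 9 mm is ≤ 10 mm — resistant
Piperacillin-tazobactam (0.5 μg/mL) ≤ 2 μg/mL → Susceptible
Imipenem (24 mm) ≥ 22 mm — susceptible
Resistant: 3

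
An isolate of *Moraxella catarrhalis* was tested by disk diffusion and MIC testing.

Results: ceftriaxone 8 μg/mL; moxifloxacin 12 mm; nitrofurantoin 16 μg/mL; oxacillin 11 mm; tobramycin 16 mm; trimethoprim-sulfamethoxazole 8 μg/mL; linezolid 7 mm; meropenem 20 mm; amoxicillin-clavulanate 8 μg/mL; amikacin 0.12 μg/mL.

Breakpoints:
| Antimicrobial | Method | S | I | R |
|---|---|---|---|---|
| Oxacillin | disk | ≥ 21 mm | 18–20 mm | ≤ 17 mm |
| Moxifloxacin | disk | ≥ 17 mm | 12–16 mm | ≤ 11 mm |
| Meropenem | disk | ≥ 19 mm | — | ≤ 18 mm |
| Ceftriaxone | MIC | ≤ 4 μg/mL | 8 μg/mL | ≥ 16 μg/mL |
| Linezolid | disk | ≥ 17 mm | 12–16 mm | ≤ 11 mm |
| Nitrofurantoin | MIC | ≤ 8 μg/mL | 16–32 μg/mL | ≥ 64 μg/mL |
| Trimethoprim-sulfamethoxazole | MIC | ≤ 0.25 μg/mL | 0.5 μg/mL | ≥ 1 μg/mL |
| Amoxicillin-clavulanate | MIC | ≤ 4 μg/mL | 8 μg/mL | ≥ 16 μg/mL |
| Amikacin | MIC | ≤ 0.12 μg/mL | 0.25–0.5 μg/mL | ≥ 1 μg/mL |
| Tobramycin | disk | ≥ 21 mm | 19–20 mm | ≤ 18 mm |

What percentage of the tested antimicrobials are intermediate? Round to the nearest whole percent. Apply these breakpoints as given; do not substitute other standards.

Ceftriaxone 8 μg/mL: = 8 μg/mL ⇒ intermediate
Moxifloxacin 12 mm: in 12–16 mm → intermediate
Nitrofurantoin: 16 μg/mL is in 16–32 μg/mL → intermediate
Oxacillin 11 mm: ≤ 17 mm → R
Tobramycin (16 mm) ≤ 18 mm ⇒ resistant
Trimethoprim-sulfamethoxazole 8 μg/mL: ≥ 1 μg/mL ⇒ resistant
Linezolid: 7 mm is ≤ 11 mm → R
Meropenem: 20 mm is ≥ 19 mm ⇒ susceptible
Amoxicillin-clavulanate (8 μg/mL) = 8 μg/mL — intermediate
Amikacin 0.12 μg/mL: ≤ 0.12 μg/mL → Susceptible
Intermediate: 4/10

40%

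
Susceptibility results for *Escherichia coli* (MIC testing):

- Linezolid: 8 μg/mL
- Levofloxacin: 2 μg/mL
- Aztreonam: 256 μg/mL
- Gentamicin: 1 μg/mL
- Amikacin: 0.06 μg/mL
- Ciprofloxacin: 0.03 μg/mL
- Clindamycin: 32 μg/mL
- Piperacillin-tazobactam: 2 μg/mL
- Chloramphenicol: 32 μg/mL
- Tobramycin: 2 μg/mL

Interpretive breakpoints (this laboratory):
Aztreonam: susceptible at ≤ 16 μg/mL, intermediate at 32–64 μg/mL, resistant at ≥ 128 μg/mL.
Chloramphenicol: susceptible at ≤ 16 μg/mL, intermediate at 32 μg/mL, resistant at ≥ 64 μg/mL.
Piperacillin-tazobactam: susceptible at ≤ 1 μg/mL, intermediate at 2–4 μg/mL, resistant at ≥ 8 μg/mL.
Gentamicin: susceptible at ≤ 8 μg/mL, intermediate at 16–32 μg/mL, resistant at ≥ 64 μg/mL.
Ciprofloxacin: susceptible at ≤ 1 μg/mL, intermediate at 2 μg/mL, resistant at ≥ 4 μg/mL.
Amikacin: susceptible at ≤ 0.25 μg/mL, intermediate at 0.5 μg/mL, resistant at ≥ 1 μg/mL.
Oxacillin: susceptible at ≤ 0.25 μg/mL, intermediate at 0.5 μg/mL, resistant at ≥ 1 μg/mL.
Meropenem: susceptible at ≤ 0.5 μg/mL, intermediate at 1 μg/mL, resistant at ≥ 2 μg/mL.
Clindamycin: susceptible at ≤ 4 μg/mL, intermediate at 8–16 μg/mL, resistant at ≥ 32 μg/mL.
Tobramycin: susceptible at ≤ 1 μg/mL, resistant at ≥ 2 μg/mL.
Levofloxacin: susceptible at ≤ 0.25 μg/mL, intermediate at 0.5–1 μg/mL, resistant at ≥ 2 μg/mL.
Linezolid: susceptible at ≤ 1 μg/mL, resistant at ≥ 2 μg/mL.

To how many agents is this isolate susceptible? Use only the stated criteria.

Linezolid 8 μg/mL: ≥ 2 μg/mL → resistant
Levofloxacin (2 μg/mL) ≥ 2 μg/mL → R
Aztreonam (256 μg/mL) ≥ 128 μg/mL — R
Gentamicin: 1 μg/mL is ≤ 8 μg/mL — S
Amikacin (0.06 μg/mL) ≤ 0.25 μg/mL ⇒ S
Ciprofloxacin: 0.03 μg/mL is ≤ 1 μg/mL → Susceptible
Clindamycin (32 μg/mL) ≥ 32 μg/mL — resistant
Piperacillin-tazobactam 2 μg/mL: in 2–4 μg/mL → Intermediate
Chloramphenicol (32 μg/mL) = 32 μg/mL — intermediate
Tobramycin 2 μg/mL: ≥ 2 μg/mL ⇒ Resistant
Susceptible: 3

3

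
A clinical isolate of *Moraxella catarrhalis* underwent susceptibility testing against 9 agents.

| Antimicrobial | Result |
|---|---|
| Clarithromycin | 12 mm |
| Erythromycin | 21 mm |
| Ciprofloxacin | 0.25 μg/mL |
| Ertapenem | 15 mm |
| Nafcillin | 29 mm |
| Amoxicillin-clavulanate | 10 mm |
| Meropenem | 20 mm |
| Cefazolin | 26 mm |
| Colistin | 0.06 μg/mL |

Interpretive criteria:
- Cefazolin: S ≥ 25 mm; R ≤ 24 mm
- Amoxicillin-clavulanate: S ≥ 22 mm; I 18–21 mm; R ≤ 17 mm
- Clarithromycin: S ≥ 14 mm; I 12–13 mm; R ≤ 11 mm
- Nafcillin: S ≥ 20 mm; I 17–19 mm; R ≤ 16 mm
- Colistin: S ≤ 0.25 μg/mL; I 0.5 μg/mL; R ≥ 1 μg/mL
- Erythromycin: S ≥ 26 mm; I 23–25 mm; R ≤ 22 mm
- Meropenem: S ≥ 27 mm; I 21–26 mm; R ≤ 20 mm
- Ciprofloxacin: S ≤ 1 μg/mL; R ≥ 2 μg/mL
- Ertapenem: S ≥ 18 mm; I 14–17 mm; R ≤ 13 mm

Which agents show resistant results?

Clarithromycin (12 mm) in 12–13 mm → Intermediate
Erythromycin 21 mm: ≤ 22 mm ⇒ Resistant
Ciprofloxacin: 0.25 μg/mL is ≤ 1 μg/mL ⇒ Susceptible
Ertapenem: 15 mm is in 14–17 mm ⇒ intermediate
Nafcillin 29 mm: ≥ 20 mm ⇒ susceptible
Amoxicillin-clavulanate: 10 mm is ≤ 17 mm → resistant
Meropenem 20 mm: ≤ 20 mm — Resistant
Cefazolin: 26 mm is ≥ 25 mm → S
Colistin (0.06 μg/mL) ≤ 0.25 μg/mL ⇒ S

erythromycin, amoxicillin-clavulanate, meropenem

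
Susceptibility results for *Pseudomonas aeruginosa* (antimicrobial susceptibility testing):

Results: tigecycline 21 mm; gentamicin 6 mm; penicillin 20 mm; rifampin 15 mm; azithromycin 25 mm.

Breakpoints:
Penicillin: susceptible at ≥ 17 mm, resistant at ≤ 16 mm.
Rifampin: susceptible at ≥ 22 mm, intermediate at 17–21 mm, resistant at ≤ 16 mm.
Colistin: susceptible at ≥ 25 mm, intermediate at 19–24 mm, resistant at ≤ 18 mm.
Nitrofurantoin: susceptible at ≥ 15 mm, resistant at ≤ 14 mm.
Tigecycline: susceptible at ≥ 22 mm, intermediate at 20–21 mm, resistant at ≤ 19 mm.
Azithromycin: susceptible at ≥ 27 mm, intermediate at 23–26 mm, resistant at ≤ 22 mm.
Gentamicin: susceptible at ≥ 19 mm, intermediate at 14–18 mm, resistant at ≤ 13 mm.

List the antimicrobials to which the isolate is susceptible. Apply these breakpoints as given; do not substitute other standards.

Tigecycline (21 mm) in 20–21 mm — I
Gentamicin: 6 mm is ≤ 13 mm ⇒ Resistant
Penicillin 20 mm: ≥ 17 mm — susceptible
Rifampin (15 mm) ≤ 16 mm ⇒ R
Azithromycin (25 mm) in 23–26 mm — I

penicillin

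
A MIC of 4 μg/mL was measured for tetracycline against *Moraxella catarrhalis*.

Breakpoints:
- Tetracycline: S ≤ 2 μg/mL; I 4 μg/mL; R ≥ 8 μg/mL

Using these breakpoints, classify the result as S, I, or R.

Tetracycline 4 μg/mL: = 4 μg/mL — intermediate

I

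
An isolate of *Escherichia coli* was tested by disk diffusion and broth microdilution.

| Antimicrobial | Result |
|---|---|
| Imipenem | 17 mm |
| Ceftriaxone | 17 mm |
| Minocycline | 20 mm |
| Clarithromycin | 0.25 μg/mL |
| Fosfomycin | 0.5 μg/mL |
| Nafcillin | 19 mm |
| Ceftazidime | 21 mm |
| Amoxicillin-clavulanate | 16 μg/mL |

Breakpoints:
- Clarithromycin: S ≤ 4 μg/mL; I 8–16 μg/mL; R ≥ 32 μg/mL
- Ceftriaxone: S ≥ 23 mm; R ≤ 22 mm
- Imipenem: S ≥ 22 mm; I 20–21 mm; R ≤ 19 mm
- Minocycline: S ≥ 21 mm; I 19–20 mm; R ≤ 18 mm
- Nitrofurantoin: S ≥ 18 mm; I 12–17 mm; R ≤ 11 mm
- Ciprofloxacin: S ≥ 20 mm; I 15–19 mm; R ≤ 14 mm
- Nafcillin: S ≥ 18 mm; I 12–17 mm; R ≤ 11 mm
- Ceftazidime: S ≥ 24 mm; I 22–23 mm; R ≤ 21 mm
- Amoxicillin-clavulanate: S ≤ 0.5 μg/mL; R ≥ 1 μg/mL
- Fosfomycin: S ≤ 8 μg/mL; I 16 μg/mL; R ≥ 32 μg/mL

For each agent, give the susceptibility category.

R, R, I, S, S, S, R, R

Imipenem 17 mm: ≤ 19 mm → Resistant
Ceftriaxone (17 mm) ≤ 22 mm — resistant
Minocycline: 20 mm is in 19–20 mm ⇒ intermediate
Clarithromycin: 0.25 μg/mL is ≤ 4 μg/mL — susceptible
Fosfomycin 0.5 μg/mL: ≤ 8 μg/mL → Susceptible
Nafcillin: 19 mm is ≥ 18 mm — Susceptible
Ceftazidime: 21 mm is ≤ 21 mm ⇒ R
Amoxicillin-clavulanate 16 μg/mL: ≥ 1 μg/mL → Resistant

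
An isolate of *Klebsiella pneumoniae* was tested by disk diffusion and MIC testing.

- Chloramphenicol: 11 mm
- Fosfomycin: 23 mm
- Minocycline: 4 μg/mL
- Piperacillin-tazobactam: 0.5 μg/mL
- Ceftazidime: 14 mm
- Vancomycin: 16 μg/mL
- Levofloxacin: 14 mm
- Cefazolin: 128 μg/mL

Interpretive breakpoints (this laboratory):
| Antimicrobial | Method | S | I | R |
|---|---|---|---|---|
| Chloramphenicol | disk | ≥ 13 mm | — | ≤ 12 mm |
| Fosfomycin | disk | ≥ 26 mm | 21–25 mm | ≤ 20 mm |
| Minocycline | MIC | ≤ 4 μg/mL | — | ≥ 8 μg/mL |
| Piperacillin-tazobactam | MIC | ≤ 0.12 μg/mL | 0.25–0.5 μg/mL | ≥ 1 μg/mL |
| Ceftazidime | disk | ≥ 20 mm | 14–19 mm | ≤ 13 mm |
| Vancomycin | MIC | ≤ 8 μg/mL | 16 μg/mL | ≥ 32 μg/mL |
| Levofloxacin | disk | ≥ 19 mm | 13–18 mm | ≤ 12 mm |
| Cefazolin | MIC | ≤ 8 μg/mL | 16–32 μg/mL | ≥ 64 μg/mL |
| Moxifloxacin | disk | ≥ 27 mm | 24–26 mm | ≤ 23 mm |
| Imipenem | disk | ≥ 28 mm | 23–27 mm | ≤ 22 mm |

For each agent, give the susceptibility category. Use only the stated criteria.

R, I, S, I, I, I, I, R

Chloramphenicol (11 mm) ≤ 12 mm → R
Fosfomycin (23 mm) in 21–25 mm ⇒ I
Minocycline (4 μg/mL) ≤ 4 μg/mL ⇒ susceptible
Piperacillin-tazobactam (0.5 μg/mL) in 0.25–0.5 μg/mL — Intermediate
Ceftazidime 14 mm: in 14–19 mm ⇒ Intermediate
Vancomycin: 16 μg/mL is = 16 μg/mL — intermediate
Levofloxacin (14 mm) in 13–18 mm — Intermediate
Cefazolin 128 μg/mL: ≥ 64 μg/mL ⇒ resistant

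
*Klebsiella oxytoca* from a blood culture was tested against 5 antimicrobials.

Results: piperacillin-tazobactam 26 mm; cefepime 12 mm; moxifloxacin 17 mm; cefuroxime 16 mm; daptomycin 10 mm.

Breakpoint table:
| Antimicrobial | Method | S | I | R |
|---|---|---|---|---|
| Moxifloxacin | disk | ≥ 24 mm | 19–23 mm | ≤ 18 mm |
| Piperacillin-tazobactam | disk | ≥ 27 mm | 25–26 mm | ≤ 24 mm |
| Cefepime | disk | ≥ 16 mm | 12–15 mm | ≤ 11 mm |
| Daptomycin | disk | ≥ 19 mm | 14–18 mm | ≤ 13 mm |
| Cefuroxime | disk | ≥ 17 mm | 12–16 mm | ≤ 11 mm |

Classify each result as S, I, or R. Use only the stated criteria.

I, I, R, I, R

Piperacillin-tazobactam 26 mm: in 25–26 mm ⇒ Intermediate
Cefepime 12 mm: in 12–15 mm — I
Moxifloxacin 17 mm: ≤ 18 mm ⇒ R
Cefuroxime (16 mm) in 12–16 mm → Intermediate
Daptomycin: 10 mm is ≤ 13 mm → R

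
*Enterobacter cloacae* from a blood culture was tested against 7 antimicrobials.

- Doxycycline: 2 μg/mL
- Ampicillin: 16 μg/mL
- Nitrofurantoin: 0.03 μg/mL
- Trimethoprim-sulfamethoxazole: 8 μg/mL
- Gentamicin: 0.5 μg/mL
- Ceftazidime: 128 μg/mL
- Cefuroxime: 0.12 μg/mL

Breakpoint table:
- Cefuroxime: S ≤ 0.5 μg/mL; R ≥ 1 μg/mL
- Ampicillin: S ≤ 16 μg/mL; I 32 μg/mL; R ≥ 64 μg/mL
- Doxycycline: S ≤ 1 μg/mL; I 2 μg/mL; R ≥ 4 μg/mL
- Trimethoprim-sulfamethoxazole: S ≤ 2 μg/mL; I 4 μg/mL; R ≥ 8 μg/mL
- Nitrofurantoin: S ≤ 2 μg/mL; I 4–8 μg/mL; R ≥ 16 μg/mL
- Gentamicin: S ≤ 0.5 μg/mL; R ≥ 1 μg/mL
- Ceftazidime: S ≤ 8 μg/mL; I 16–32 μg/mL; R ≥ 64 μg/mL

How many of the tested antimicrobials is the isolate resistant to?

2

Doxycycline 2 μg/mL: = 2 μg/mL → Intermediate
Ampicillin (16 μg/mL) ≤ 16 μg/mL ⇒ susceptible
Nitrofurantoin (0.03 μg/mL) ≤ 2 μg/mL → S
Trimethoprim-sulfamethoxazole (8 μg/mL) ≥ 8 μg/mL — resistant
Gentamicin: 0.5 μg/mL is ≤ 0.5 μg/mL — S
Ceftazidime: 128 μg/mL is ≥ 64 μg/mL → R
Cefuroxime (0.12 μg/mL) ≤ 0.5 μg/mL — Susceptible
Resistant: 2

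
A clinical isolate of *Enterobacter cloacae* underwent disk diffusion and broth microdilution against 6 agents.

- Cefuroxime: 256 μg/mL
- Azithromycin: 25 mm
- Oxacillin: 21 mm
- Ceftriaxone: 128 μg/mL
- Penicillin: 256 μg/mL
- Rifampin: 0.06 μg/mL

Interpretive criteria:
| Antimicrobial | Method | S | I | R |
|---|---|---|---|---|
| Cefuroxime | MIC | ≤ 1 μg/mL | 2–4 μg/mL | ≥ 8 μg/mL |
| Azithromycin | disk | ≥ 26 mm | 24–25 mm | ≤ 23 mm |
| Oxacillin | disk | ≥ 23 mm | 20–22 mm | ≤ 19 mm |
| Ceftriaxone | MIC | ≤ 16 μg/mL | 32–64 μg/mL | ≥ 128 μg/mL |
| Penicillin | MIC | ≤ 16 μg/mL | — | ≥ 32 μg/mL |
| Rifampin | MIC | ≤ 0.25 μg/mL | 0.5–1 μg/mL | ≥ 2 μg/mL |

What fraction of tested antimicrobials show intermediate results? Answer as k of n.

Cefuroxime: 256 μg/mL is ≥ 8 μg/mL → Resistant
Azithromycin (25 mm) in 24–25 mm → Intermediate
Oxacillin 21 mm: in 20–22 mm — Intermediate
Ceftriaxone 128 μg/mL: ≥ 128 μg/mL → R
Penicillin 256 μg/mL: ≥ 32 μg/mL ⇒ R
Rifampin: 0.06 μg/mL is ≤ 0.25 μg/mL — Susceptible
Intermediate: 2/6

2 of 6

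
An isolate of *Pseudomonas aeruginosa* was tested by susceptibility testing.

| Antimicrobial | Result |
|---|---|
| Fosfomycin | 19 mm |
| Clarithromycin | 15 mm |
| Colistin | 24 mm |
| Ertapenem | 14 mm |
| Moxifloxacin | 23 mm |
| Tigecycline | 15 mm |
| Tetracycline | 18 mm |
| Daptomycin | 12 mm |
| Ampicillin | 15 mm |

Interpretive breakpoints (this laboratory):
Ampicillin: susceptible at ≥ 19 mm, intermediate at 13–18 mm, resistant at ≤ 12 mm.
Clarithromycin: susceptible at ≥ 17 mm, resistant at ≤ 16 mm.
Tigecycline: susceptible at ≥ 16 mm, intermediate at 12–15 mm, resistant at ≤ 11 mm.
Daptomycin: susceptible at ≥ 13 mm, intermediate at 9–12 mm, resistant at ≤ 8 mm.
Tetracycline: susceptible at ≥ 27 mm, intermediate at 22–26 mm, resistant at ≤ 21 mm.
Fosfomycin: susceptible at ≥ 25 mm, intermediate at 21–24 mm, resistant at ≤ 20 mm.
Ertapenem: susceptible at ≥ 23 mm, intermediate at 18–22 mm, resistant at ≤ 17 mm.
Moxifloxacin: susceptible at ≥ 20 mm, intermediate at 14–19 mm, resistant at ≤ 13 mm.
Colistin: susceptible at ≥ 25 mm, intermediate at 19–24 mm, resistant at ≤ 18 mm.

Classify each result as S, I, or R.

R, R, I, R, S, I, R, I, I

Fosfomycin: 19 mm is ≤ 20 mm → R
Clarithromycin: 15 mm is ≤ 16 mm ⇒ R
Colistin: 24 mm is in 19–24 mm ⇒ I
Ertapenem 14 mm: ≤ 17 mm ⇒ Resistant
Moxifloxacin: 23 mm is ≥ 20 mm → Susceptible
Tigecycline (15 mm) in 12–15 mm — intermediate
Tetracycline (18 mm) ≤ 21 mm → R
Daptomycin (12 mm) in 9–12 mm — Intermediate
Ampicillin 15 mm: in 13–18 mm → I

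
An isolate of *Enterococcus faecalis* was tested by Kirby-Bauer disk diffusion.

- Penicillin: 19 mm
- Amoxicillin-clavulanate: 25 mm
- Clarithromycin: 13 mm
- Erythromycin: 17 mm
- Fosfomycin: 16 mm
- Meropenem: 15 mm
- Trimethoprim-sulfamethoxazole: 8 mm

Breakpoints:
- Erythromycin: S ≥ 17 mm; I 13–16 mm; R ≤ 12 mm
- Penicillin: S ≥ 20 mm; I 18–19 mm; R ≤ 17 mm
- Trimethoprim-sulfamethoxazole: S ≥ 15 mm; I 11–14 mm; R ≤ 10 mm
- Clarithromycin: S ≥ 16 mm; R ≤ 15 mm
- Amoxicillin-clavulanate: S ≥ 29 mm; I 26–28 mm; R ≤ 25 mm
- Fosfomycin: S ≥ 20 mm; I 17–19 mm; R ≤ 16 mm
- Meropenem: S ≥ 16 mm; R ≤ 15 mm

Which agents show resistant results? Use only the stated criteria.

amoxicillin-clavulanate, clarithromycin, fosfomycin, meropenem, trimethoprim-sulfamethoxazole

Penicillin 19 mm: in 18–19 mm — intermediate
Amoxicillin-clavulanate 25 mm: ≤ 25 mm — R
Clarithromycin 13 mm: ≤ 15 mm — Resistant
Erythromycin (17 mm) ≥ 17 mm ⇒ Susceptible
Fosfomycin 16 mm: ≤ 16 mm — Resistant
Meropenem (15 mm) ≤ 15 mm → Resistant
Trimethoprim-sulfamethoxazole 8 mm: ≤ 10 mm ⇒ R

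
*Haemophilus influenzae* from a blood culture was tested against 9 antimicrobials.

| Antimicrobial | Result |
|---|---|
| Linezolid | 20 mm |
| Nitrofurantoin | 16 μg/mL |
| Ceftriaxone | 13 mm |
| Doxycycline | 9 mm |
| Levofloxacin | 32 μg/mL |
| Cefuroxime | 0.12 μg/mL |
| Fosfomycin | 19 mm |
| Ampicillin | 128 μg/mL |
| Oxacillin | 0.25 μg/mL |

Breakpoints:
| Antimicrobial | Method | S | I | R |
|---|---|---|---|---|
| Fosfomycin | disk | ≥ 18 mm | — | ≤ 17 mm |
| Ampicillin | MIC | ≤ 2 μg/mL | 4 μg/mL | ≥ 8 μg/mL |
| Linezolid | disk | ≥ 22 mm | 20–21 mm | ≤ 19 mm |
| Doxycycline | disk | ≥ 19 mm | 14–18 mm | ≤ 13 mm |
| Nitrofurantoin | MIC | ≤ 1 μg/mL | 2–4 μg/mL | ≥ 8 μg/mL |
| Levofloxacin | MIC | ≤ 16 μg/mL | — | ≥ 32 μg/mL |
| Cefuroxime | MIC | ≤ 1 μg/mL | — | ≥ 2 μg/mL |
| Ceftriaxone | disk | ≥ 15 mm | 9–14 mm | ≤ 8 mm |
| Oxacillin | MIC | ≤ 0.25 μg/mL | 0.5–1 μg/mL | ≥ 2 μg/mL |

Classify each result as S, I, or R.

Linezolid (20 mm) in 20–21 mm — Intermediate
Nitrofurantoin 16 μg/mL: ≥ 8 μg/mL ⇒ Resistant
Ceftriaxone: 13 mm is in 9–14 mm → intermediate
Doxycycline 9 mm: ≤ 13 mm — R
Levofloxacin (32 μg/mL) ≥ 32 μg/mL → resistant
Cefuroxime: 0.12 μg/mL is ≤ 1 μg/mL ⇒ susceptible
Fosfomycin (19 mm) ≥ 18 mm → S
Ampicillin: 128 μg/mL is ≥ 8 μg/mL → R
Oxacillin: 0.25 μg/mL is ≤ 0.25 μg/mL → susceptible

I, R, I, R, R, S, S, R, S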